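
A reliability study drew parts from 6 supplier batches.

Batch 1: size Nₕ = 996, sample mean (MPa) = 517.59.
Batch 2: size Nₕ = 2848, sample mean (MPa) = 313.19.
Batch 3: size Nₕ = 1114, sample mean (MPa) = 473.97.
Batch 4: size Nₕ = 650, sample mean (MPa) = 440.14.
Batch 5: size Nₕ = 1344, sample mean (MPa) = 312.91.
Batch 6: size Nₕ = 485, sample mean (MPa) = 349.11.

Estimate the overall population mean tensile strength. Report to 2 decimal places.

x̄_st = (Σ Nₕx̄ₕ) / (Σ Nₕ) = (996·517.59 + 2848·313.19 + 1114·473.97 + 650·440.14 + 1344·312.91 + 485·349.11) / 7437
= 2811447.73 / 7437 = 378.0352... → 378.04.

378.04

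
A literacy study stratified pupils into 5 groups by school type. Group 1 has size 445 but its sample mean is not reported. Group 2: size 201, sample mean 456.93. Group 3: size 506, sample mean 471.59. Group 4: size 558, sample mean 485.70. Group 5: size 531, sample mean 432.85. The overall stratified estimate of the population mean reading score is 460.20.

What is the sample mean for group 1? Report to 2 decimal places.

Σ Nₕx̄ₕ = N·μ, so 445·x̄_1 = 2241·460.20 − (201·456.93 + 506·471.59 + 558·485.70 + 531·432.85).
= 1031308.2 − 831331.42 = 199976.78.
x̄_1 = 199976.78 / 445 = 449.3860... → 449.39.

449.39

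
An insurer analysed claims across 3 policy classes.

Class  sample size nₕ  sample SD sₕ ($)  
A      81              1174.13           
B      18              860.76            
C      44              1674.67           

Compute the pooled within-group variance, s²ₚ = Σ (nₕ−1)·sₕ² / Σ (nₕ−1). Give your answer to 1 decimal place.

A: (81−1)·1174.13² = 80·1378581.2569 = 110286500.552
B: (18−1)·860.76² = 17·740907.7776 = 12595432.2192
C: (44−1)·1674.67² = 43·2804519.6089 = 120594343.1827
Numerator = 243476275.9539; denominator = Σ(nₕ−1) = 140.
s²ₚ = 243476275.9539/140 = 1739116.257... → 1739116.3.

1739116.3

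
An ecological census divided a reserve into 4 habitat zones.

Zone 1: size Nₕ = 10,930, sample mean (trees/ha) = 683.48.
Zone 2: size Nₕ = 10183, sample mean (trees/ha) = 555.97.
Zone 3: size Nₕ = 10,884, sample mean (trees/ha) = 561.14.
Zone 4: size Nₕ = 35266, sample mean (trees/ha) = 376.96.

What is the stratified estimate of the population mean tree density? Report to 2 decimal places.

483.67

x̄_st = (Σ Nₕx̄ₕ) / (Σ Nₕ) = (10930·683.48 + 10183·555.97 + 10884·561.14 + 35266·376.96) / 67263
= 32533198.03 / 67263 = 483.6715... → 483.67.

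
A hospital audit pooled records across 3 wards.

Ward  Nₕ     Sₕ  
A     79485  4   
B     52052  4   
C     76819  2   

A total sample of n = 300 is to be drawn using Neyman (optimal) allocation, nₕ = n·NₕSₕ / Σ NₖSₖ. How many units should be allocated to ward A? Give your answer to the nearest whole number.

140

Σ NₕSₕ = 79485·4 + 52052·4 + 76819·2 = 679786.
Share for A: 317940/679786 = 0.46771.
n_A = 300 × 0.46771 = 140.312... → 140.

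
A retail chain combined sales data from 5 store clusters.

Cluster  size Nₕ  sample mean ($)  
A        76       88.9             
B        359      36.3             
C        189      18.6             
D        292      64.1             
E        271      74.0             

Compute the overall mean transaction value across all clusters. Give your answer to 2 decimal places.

x̄_st = (Σ Nₕx̄ₕ) / (Σ Nₕ) = (76·88.9 + 359·36.3 + 189·18.6 + 292·64.1 + 271·74.0) / 1187
= 62074.7 / 1187 = 52.2955... → 52.30.

52.30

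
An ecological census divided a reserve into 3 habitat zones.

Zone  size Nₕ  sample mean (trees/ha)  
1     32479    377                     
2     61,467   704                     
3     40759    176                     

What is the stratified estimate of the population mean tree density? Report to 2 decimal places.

x̄_st = (Σ Nₕx̄ₕ) / (Σ Nₕ) = (32479·377 + 61467·704 + 40759·176) / 134705
= 62690935 / 134705 = 465.3943... → 465.39.

465.39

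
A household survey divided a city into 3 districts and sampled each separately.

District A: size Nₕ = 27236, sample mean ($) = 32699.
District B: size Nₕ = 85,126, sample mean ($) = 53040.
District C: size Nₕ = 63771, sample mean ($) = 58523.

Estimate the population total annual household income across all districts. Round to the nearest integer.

9137743237

A: 27236·32699 = 890589964
B: 85126·53040 = 4515083040
C: 63771·58523 = 3732070233
τ̂ = Σ Nₕx̄ₕ = 9137743237.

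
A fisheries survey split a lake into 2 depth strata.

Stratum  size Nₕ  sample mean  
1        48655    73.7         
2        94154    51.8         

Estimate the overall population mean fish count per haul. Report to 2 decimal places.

59.26

N = 48655 + 94154 = 142809.
The stratified mean weights each stratum mean by its population share Nₕ/N.
Σ Nₕx̄ₕ = 48655·73.7 + 94154·51.8 = 3585873.5 + 4877177.2 = 8463050.7.
Divide by N: 8463050.7 / 142809 = 59.2613... → 59.26.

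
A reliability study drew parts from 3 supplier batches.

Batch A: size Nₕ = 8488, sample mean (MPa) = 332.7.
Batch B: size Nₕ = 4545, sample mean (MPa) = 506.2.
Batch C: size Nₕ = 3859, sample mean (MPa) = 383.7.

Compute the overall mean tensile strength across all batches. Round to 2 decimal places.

391.03

x̄_st = (Σ Nₕx̄ₕ) / (Σ Nₕ) = (8488·332.7 + 4545·506.2 + 3859·383.7) / 16892
= 6605334.9 / 16892 = 391.0333... → 391.03.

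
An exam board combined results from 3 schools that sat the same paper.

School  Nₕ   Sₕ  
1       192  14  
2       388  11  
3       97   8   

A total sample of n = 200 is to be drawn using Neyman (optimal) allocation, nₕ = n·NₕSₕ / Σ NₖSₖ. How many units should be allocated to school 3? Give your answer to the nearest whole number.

Σ NₕSₕ = 192·14 + 388·11 + 97·8 = 7732.
Share for 3: 776/7732 = 0.10036.
n_3 = 200 × 0.10036 = 20.072... → 20.

20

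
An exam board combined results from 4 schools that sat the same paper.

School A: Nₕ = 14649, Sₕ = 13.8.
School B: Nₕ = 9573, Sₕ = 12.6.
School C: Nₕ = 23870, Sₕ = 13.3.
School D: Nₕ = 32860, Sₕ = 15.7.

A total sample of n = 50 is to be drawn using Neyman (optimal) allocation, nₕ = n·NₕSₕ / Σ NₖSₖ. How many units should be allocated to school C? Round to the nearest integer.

14

A: NₕSₕ = 14649·13.8 = 202156.2
B: NₕSₕ = 9573·12.6 = 120619.8
C: NₕSₕ = 23870·13.3 = 317471
D: NₕSₕ = 32860·15.7 = 515902
Σ NₕSₕ = 1156149.
n_C = 50·317471/1156149 = 13.730... → 14.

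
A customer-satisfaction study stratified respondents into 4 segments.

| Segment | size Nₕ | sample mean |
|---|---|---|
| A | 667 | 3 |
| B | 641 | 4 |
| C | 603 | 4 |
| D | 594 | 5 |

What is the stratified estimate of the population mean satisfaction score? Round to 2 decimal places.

N = 667 + 641 + 603 + 594 = 2505.
The stratified mean weights each stratum mean by its population share Nₕ/N.
Σ Nₕx̄ₕ = 667·3 + 641·4 + 603·4 + 594·5 = 2001 + 2564 + 2412 + 2970 = 9947.
Divide by N: 9947 / 2505 = 3.9709... → 3.97.

3.97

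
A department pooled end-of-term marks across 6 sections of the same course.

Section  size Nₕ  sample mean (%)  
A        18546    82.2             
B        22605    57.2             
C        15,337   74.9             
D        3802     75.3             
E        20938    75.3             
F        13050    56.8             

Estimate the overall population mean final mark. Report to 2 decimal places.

N = 94278; weights Wₕ = Nₕ/N = (0.1967, 0.2398, 0.1627, 0.0403, 0.2221, 0.1384).
x̄_st = Σ Wₕ·x̄ₕ = 0.1967·82.2 + 0.2398·57.2 + 0.1627·74.9 + 0.0403·75.3 + 0.2221·75.3 + 0.1384·56.8 ≈ 69.6917...
→ 69.69.

69.69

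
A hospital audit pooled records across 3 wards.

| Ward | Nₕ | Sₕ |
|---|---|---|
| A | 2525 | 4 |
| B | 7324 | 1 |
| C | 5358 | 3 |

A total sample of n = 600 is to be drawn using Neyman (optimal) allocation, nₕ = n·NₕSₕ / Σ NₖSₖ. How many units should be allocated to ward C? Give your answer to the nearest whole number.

288

A: NₕSₕ = 2525·4 = 10100
B: NₕSₕ = 7324·1 = 7324
C: NₕSₕ = 5358·3 = 16074
Σ NₕSₕ = 33498.
n_C = 600·16074/33498 = 287.910... → 288.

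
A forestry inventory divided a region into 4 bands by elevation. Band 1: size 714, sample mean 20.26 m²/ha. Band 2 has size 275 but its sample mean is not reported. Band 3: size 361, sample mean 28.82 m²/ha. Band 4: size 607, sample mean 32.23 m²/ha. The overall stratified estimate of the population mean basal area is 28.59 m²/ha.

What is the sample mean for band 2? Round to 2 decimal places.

41.88

Σ Nₕx̄ₕ = N·μ, so 275·x̄_2 = 1957·28.59 − (714·20.26 + 361·28.82 + 607·32.23).
= 55950.63 − 44433.27 = 11517.36.
x̄_2 = 11517.36 / 275 = 41.8813... → 41.88.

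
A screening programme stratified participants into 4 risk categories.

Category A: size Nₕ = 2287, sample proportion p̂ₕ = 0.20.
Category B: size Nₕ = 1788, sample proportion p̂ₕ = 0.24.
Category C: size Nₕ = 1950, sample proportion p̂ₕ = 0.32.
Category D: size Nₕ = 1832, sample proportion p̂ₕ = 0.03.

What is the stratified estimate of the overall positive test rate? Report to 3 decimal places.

N = 2287 + 1788 + 1950 + 1832 = 7857.
Overall proportion = Σ (Nₕ/N)·p̂ₕ.
Σ Nₕp̂ₕ = 457.4 + 429.12 + 624 + 54.96 = 1565.48.
1565.48 / 7857 = 0.19925... → 0.199.

0.199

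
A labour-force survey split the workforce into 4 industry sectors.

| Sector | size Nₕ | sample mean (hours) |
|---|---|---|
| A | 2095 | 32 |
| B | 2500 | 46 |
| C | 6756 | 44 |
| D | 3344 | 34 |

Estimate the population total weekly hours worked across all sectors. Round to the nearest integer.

593000

Population total = Σ Nₕ·x̄ₕ (each stratum's size times its mean).
2095·32 + 2500·46 + 6756·44 + 3344·34 = 67040 + 115000 + 297264 + 113696 = 593000.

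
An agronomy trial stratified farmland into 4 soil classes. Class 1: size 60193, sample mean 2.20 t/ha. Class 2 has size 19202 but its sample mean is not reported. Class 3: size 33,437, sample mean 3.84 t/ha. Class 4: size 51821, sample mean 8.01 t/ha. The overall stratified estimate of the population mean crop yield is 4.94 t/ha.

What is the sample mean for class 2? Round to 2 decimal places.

7.16

Σ Nₕx̄ₕ = N·μ, so 19202·x̄_2 = 164653·4.94 − (60193·2.20 + 33437·3.84 + 51821·8.01).
= 813385.82 − 675908.89 = 137476.93.
x̄_2 = 137476.93 / 19202 = 7.1595... → 7.16.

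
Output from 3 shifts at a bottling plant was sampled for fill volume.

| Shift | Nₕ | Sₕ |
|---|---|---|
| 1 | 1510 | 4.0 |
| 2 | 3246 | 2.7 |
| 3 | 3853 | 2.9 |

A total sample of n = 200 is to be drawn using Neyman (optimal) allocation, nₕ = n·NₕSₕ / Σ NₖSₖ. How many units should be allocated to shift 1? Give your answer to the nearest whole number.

1: NₕSₕ = 1510·4.0 = 6040
2: NₕSₕ = 3246·2.7 = 8764.2
3: NₕSₕ = 3853·2.9 = 11173.7
Σ NₕSₕ = 25977.9.
n_1 = 200·6040/25977.9 = 46.501... → 47.

47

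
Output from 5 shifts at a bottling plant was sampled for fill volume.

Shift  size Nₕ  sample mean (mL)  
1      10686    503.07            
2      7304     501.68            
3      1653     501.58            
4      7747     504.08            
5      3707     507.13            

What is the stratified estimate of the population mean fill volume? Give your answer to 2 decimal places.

N = 31097; weights Wₕ = Nₕ/N = (0.3436, 0.2349, 0.0532, 0.2491, 0.1192).
x̄_st = Σ Wₕ·x̄ₕ = 0.3436·503.07 + 0.2349·501.68 + 0.0532·501.58 + 0.2491·504.08 + 0.1192·507.13 ≈ 503.3999...
→ 503.40.

503.40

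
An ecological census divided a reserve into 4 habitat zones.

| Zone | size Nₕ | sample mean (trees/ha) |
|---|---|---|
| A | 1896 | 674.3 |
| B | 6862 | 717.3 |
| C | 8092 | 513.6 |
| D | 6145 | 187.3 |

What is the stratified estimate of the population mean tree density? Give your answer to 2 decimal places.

x̄_st = (Σ Nₕx̄ₕ) / (Σ Nₕ) = (1896·674.3 + 6862·717.3 + 8092·513.6 + 6145·187.3) / 22995
= 11507595.1 / 22995 = 500.4390... → 500.44.

500.44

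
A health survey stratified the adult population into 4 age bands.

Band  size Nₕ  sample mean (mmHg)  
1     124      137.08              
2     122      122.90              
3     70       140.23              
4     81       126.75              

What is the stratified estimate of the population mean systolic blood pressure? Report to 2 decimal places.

x̄_st = (Σ Nₕx̄ₕ) / (Σ Nₕ) = (124·137.08 + 122·122.90 + 70·140.23 + 81·126.75) / 397
= 52074.57 / 397 = 131.1702... → 131.17.

131.17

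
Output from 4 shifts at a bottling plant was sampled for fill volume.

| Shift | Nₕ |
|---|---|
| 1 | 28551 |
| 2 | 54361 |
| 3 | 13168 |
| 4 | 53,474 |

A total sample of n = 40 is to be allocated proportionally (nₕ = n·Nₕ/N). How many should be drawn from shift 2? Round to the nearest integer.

15

Share of shift 2 = 54361/149554 = 0.36349.
Allocate 40 × 0.36349 = 14.539... → 15.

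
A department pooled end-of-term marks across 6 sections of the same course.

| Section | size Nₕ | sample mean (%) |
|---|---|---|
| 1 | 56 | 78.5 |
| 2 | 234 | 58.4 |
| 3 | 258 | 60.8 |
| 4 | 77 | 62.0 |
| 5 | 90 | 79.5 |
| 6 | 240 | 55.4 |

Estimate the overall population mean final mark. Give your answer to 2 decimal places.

61.75

N = 56 + 234 + 258 + 77 + 90 + 240 = 955.
The stratified mean weights each stratum mean by its population share Nₕ/N.
Σ Nₕx̄ₕ = 56·78.5 + 234·58.4 + 258·60.8 + 77·62.0 + 90·79.5 + 240·55.4 = 4396 + 13665.6 + 15686.4 + 4774 + 7155 + 13296 = 58973.
Divide by N: 58973 / 955 = 61.7518... → 61.75.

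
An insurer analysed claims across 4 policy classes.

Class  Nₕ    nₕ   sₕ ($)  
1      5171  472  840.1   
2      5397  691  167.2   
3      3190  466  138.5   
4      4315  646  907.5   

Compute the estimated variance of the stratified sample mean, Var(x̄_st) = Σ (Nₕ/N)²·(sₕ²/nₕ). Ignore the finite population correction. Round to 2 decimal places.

N = 18073. Term for each stratum: Wₕ²sₕ²/nₕ.
Var(x̄_st) = 122.40765 + 3.60777 + 1.28243 + 72.67112 = 199.96897 → 199.97.

199.97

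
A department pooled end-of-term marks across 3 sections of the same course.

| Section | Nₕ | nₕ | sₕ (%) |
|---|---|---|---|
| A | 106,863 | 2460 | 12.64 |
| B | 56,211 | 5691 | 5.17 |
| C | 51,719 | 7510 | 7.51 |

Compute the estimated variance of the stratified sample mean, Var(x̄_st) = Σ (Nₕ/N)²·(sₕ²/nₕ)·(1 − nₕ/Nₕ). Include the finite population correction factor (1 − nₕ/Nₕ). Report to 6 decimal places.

N = 214793. Term for each stratum: Wₕ²sₕ²/nₕ·(1−nₕ/Nₕ).
Var(x̄_st) = 0.015705766 + 0.000289093 + 0.000372186 = 0.016367045 → 0.016367.

0.016367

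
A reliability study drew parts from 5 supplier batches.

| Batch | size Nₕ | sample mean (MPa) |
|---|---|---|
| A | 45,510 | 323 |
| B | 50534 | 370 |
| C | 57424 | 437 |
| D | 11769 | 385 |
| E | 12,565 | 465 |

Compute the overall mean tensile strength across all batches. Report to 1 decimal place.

387.3

N = 177802; weights Wₕ = Nₕ/N = (0.2560, 0.2842, 0.3230, 0.0662, 0.0707).
x̄_st = Σ Wₕ·x̄ₕ = 0.2560·323 + 0.2842·370 + 0.3230·437 + 0.0662·385 + 0.0707·465 ≈ 387.315...
→ 387.3.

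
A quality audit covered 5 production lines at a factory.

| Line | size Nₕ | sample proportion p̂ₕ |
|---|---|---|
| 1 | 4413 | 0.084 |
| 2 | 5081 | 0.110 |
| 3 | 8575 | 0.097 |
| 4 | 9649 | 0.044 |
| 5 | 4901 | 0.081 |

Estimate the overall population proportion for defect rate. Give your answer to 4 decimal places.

0.0792

Wₕ = Nₕ/N with N = 32619: 0.1353, 0.1558, 0.2629, 0.2958, 0.1502.
p̂_st = 0.1353·0.084 + 0.1558·0.110 + 0.2629·0.097 + 0.2958·0.044 + 0.1502·0.081 ≈ 0.079184... → 0.0792.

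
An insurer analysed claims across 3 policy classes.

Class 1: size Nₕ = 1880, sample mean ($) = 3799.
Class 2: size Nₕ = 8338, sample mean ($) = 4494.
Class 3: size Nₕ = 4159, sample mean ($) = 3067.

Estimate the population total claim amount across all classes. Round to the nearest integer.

Population total = Σ Nₕ·x̄ₕ (each stratum's size times its mean).
1880·3799 + 8338·4494 + 4159·3067 = 7142120 + 37470972 + 12755653 = 57368745.

57368745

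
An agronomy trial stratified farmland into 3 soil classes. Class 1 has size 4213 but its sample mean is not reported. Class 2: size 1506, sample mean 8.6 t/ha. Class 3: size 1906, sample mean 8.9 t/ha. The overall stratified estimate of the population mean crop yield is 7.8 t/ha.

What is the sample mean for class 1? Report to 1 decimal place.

7.0

Σ Nₕx̄ₕ = N·μ, so 4213·x̄_1 = 7625·7.8 − (1506·8.6 + 1906·8.9).
= 59475 − 29915 = 29560.
x̄_1 = 29560 / 4213 = 7.016... → 7.0.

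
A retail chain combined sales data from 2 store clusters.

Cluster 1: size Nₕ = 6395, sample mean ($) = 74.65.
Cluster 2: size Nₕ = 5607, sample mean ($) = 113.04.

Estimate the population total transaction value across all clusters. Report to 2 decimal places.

1: 6395·74.65 = 477386.75
2: 5607·113.04 = 633815.28
τ̂ = Σ Nₕx̄ₕ = 1111202.03.

1111202.03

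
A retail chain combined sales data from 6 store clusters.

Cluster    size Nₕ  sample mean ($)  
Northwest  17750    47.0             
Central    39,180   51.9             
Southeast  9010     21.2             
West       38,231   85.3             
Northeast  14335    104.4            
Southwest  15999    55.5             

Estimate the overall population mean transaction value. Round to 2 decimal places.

64.71

N = 17750 + 39180 + 9010 + 38231 + 14335 + 15999 = 134505.
Weight each subgroup mean by Nₕ/N and sum.
Σ Nₕx̄ₕ = 17750·47.0 + 39180·51.9 + 9010·21.2 + 38231·85.3 + 14335·104.4 + 15999·55.5 = 834250 + 2033442 + 191012 + 3261104.3 + 1496574 + 887944.5 = 8704326.8.
Divide by N: 8704326.8 / 134505 = 64.7138... → 64.71.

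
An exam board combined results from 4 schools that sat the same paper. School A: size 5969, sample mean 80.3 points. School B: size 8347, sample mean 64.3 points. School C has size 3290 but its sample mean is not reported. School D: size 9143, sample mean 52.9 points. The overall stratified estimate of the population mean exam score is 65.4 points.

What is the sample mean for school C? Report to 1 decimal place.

75.9

Σ Nₕx̄ₕ = N·μ, so 3290·x̄_C = 26749·65.4 − (5969·80.3 + 8347·64.3 + 9143·52.9).
= 1749384.6 − 1499687.5 = 249697.1.
x̄_C = 249697.1 / 3290 = 75.896... → 75.9.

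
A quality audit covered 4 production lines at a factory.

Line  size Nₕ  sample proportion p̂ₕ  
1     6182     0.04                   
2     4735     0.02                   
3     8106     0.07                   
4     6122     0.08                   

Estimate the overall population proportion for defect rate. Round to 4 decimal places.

N = 6182 + 4735 + 8106 + 6122 = 25145.
Overall proportion = Σ (Nₕ/N)·p̂ₕ.
Σ Nₕp̂ₕ = 247.28 + 94.7 + 567.42 + 489.76 = 1399.16.
1399.16 / 25145 = 0.055644... → 0.0556.

0.0556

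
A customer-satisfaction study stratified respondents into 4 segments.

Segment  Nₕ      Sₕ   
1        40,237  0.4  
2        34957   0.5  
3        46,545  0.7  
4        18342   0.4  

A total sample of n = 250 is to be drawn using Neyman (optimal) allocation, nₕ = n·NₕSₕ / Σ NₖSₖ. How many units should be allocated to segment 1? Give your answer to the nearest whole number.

1: NₕSₕ = 40237·0.4 = 16094.8
2: NₕSₕ = 34957·0.5 = 17478.5
3: NₕSₕ = 46545·0.7 = 32581.5
4: NₕSₕ = 18342·0.4 = 7336.8
Σ NₕSₕ = 73491.6.
n_1 = 250·16094.8/73491.6 = 54.750... → 55.

55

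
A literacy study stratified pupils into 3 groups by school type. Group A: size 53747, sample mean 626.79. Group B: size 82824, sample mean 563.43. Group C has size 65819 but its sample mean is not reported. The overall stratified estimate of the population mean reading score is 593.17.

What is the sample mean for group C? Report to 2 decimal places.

603.14

N = 53747 + 82824 + 65819 = 202390.
Overall total = μ·N = 593.17·202390 = 120051676.3.
Subtract the known strata: 53747·626.79 + 82824·563.43 = 80353608.45.
Remaining total for group C: 120051676.3 − 80353608.45 = 39698067.85.
Divide by its size: 39698067.85 / 65819 = 603.1399... → 603.14.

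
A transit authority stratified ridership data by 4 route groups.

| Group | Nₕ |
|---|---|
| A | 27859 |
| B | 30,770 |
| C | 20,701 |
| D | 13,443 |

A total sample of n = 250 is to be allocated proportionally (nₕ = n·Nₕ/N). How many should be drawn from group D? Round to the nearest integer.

N = 27859 + 30770 + 20701 + 13443 = 92773.
n_D = 250·13443/92773 = 36.226... → 36.

36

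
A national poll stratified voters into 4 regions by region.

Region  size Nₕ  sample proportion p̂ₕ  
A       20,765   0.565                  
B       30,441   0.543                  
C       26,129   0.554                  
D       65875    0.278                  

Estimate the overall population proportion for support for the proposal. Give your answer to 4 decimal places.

N = 20765 + 30441 + 26129 + 65875 = 143210.
Overall proportion = Σ (Nₕ/N)·p̂ₕ.
Σ Nₕp̂ₕ = 11732.225 + 16529.463 + 14475.466 + 18313.25 = 61050.404.
61050.404 / 143210 = 0.426300... → 0.4263.

0.4263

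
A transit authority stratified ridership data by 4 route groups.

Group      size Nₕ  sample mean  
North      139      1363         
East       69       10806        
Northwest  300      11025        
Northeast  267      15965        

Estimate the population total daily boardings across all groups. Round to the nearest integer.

8505226

North: 139·1363 = 189457
East: 69·10806 = 745614
Northwest: 300·11025 = 3307500
Northeast: 267·15965 = 4262655
τ̂ = Σ Nₕx̄ₕ = 8505226.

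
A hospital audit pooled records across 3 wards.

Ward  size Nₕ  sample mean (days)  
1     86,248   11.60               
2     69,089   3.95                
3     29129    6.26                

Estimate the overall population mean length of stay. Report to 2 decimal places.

7.89

N = 86248 + 69089 + 29129 = 184466.
Overall mean = Σ (Nₕ/N)·x̄ₕ — weight by population share, not a simple average.
Σ Nₕx̄ₕ = 86248·11.60 + 69089·3.95 + 29129·6.26 = 1000476.8 + 272901.55 + 182347.54 = 1455725.89.
Divide by N: 1455725.89 / 184466 = 7.8916... → 7.89.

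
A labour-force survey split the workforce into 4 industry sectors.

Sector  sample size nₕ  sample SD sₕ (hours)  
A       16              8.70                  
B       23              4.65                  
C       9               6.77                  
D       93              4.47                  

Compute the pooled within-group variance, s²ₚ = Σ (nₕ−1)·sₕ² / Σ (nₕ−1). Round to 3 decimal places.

27.854

A: (16−1)·8.70² = 15·75.69 = 1135.35
B: (23−1)·4.65² = 22·21.6225 = 475.695
C: (9−1)·6.77² = 8·45.8329 = 366.6632
D: (93−1)·4.47² = 92·19.9809 = 1838.2428
Numerator = 3815.951; denominator = Σ(nₕ−1) = 137.
s²ₚ = 3815.951/137 = 27.85366... → 27.854.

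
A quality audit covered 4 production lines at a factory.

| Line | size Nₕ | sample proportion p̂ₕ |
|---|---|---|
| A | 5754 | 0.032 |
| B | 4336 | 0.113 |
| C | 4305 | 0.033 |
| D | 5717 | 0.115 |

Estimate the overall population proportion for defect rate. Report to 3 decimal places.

N = 5754 + 4336 + 4305 + 5717 = 20112.
Overall proportion = Σ (Nₕ/N)·p̂ₕ.
Σ Nₕp̂ₕ = 184.128 + 489.968 + 142.065 + 657.455 = 1473.616.
1473.616 / 20112 = 0.07327... → 0.073.

0.073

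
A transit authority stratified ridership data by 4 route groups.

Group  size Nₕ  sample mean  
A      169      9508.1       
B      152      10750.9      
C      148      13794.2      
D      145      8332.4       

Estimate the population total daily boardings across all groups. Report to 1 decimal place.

6490745.3

Population total = Σ Nₕ·x̄ₕ (each stratum's size times its mean).
169·9508.1 + 152·10750.9 + 148·13794.2 + 145·8332.4 = 1606868.9 + 1634136.8 + 2041541.6 + 1208198 = 6490745.3.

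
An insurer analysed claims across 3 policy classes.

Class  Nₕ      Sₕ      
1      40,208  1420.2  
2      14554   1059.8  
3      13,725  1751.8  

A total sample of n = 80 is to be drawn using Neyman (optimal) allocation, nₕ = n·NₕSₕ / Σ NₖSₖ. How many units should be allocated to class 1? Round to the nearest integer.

47

Σ NₕSₕ = 40208·1420.2 + 14554·1059.8 + 13725·1751.8 = 96571185.8.
Share for 1: 57103401.6/96571185.8 = 0.59131.
n_1 = 80 × 0.59131 = 47.305... → 47.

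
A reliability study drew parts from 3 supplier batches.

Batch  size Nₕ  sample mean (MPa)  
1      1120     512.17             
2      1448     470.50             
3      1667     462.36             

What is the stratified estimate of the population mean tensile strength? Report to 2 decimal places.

x̄_st = (Σ Nₕx̄ₕ) / (Σ Nₕ) = (1120·512.17 + 1448·470.50 + 1667·462.36) / 4235
= 2025668.52 / 4235 = 478.3161... → 478.32.

478.32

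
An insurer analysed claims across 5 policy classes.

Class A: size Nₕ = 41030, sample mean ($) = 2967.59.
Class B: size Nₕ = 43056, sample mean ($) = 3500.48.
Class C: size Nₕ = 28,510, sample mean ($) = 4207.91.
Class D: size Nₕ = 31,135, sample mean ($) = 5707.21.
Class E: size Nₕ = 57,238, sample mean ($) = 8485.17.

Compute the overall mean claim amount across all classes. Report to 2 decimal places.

5253.61

N = 200969; weights Wₕ = Nₕ/N = (0.2042, 0.2142, 0.1419, 0.1549, 0.2848).
x̄_st = Σ Wₕ·x̄ₕ = 0.2042·2967.59 + 0.2142·3500.48 + 0.1419·4207.91 + 0.1549·5707.21 + 0.2848·8485.17 ≈ 5253.6090...
→ 5253.61.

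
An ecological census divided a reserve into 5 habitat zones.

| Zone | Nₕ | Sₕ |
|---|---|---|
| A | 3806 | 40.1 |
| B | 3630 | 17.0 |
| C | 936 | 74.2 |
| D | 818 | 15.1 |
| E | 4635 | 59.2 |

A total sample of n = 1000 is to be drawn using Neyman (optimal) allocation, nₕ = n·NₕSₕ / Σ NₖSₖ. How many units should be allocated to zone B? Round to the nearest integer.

108

Σ NₕSₕ = 3806·40.1 + 3630·17.0 + 936·74.2 + 818·15.1 + 4635·59.2 = 570525.6.
Share for B: 61710/570525.6 = 0.10816.
n_B = 1000 × 0.10816 = 108.163... → 108.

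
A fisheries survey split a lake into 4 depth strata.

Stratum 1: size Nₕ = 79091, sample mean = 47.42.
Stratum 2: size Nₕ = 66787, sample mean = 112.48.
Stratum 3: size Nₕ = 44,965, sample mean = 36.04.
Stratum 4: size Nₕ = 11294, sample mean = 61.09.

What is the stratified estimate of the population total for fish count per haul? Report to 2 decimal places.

13573186.04

Estimate total by summing Nₕ·x̄ₕ over strata.
79091·47.42 + 66787·112.48 + 44965·36.04 + 11294·61.09 = 3750495.22 + 7512201.76 + 1620538.6 + 689950.46 = 13573186.04.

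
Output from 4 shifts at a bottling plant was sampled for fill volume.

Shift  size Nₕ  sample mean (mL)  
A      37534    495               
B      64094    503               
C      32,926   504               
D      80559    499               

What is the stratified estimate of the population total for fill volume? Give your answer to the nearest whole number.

Population total = Σ Nₕ·x̄ₕ (each stratum's size times its mean).
37534·495 + 64094·503 + 32926·504 + 80559·499 = 18579330 + 32239282 + 16594704 + 40198941 = 107612257.

107612257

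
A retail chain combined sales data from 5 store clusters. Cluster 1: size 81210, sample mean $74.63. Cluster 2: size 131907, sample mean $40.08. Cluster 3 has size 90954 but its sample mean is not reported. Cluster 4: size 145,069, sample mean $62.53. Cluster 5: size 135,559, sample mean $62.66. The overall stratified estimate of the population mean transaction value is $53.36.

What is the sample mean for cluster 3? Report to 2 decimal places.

25.14

N = 81210 + 131907 + 90954 + 145069 + 135559 = 584699.
Overall total = μ·N = 53.36·584699 = 31199538.64.
Subtract the known strata: 81210·74.63 + 131907·40.08 + 145069·62.53 + 135559·62.66 = 28912826.37.
Remaining total for cluster 3: 31199538.64 − 28912826.37 = 2286712.27.
Divide by its size: 2286712.27 / 90954 = 25.1414... → 25.14.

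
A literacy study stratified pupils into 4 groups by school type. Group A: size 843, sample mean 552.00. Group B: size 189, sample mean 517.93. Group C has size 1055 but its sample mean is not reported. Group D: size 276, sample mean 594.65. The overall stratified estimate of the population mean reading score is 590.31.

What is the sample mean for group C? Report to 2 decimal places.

N = 843 + 189 + 1055 + 276 = 2363.
Overall total = μ·N = 590.31·2363 = 1394902.53.
Subtract the known strata: 843·552.00 + 189·517.93 + 276·594.65 = 727348.17.
Remaining total for group C: 1394902.53 − 727348.17 = 667554.36.
Divide by its size: 667554.36 / 1055 = 632.7529... → 632.75.

632.75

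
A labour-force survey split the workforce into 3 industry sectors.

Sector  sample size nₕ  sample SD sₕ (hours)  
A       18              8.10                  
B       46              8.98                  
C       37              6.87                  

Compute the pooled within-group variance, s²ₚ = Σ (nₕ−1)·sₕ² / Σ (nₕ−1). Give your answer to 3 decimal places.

A: (18−1)·8.10² = 17·65.61 = 1115.37
B: (46−1)·8.98² = 45·80.6404 = 3628.818
C: (37−1)·6.87² = 36·47.1969 = 1699.0884
Numerator = 6443.2764; denominator = Σ(nₕ−1) = 98.
s²ₚ = 6443.2764/98 = 65.74772... → 65.748.

65.748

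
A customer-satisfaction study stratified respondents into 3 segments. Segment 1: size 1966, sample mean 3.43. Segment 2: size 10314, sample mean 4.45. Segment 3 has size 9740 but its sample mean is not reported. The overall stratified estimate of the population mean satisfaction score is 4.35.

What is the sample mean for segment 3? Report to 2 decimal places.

Σ Nₕx̄ₕ = N·μ, so 9740·x̄_3 = 22020·4.35 − (1966·3.43 + 10314·4.45).
= 95787 − 52640.68 = 43146.32.
x̄_3 = 43146.32 / 9740 = 4.4298... → 4.43.

4.43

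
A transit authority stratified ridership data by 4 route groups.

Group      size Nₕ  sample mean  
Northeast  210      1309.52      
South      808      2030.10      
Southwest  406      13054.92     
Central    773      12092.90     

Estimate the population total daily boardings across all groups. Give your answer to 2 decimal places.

Northeast: 210·1309.52 = 274999.2
South: 808·2030.10 = 1640320.8
Southwest: 406·13054.92 = 5300297.52
Central: 773·12092.90 = 9347811.7
τ̂ = Σ Nₕx̄ₕ = 16563429.22.

16563429.22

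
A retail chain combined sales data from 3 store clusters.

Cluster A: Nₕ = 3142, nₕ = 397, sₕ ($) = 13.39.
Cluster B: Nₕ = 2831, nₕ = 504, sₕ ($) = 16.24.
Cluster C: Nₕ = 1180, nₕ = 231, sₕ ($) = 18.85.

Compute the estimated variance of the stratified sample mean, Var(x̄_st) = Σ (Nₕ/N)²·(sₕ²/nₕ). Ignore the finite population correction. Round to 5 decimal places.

N = 7153. Term for each stratum: Wₕ²sₕ²/nₕ.
Var(x̄_st) = 0.08713779 + 0.08196809 + 0.04185991 = 0.21096579 → 0.21097.

0.21097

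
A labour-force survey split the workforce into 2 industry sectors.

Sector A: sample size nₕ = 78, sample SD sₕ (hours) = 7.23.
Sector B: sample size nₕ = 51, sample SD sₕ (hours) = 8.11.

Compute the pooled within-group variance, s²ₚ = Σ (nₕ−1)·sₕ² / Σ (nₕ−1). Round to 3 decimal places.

A: (78−1)·7.23² = 77·52.2729 = 4025.0133
B: (51−1)·8.11² = 50·65.7721 = 3288.605
Numerator = 7313.6183; denominator = Σ(nₕ−1) = 127.
s²ₚ = 7313.6183/127 = 57.58755... → 57.588.

57.588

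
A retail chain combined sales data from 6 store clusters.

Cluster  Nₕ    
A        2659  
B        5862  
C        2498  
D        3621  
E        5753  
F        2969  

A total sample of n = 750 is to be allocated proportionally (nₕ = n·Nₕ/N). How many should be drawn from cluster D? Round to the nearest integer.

N = 2659 + 5862 + 2498 + 3621 + 5753 + 2969 = 23362.
n_D = 750·3621/23362 = 116.246... → 116.

116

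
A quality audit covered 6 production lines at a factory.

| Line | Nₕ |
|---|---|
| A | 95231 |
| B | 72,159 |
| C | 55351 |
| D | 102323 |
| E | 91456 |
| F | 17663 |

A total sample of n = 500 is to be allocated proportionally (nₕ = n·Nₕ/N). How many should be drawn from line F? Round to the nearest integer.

20

N = 95231 + 72159 + 55351 + 102323 + 91456 + 17663 = 434183.
n_F = 500·17663/434183 = 20.341... → 20.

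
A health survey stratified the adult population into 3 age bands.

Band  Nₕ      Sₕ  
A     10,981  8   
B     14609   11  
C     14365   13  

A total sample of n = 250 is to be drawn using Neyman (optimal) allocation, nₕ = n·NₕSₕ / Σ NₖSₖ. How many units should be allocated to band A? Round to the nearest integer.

50

A: NₕSₕ = 10981·8 = 87848
B: NₕSₕ = 14609·11 = 160699
C: NₕSₕ = 14365·13 = 186745
Σ NₕSₕ = 435292.
n_A = 250·87848/435292 = 50.453... → 50.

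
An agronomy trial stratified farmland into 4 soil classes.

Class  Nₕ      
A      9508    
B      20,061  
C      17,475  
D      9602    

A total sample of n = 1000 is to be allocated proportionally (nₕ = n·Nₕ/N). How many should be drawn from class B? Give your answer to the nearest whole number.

354

Share of class B = 20061/56646 = 0.35415.
Allocate 1000 × 0.35415 = 354.147... → 354.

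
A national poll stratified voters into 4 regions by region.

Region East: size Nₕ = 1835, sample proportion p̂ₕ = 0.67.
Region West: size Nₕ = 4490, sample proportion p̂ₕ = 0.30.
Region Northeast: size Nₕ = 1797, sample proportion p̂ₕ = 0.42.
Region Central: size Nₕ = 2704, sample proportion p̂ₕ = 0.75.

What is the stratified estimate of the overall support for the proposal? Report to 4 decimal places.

N = 1835 + 4490 + 1797 + 2704 = 10826.
Overall proportion = Σ (Nₕ/N)·p̂ₕ.
Σ Nₕp̂ₕ = 1229.45 + 1347 + 754.74 + 2028 = 5359.19.
5359.19 / 10826 = 0.495030... → 0.4950.

0.4950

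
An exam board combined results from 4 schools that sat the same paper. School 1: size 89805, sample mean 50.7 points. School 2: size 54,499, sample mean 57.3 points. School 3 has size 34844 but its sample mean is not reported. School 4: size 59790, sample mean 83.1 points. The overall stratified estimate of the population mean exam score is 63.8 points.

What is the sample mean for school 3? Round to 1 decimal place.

Σ Nₕx̄ₕ = N·μ, so 34844·x̄_3 = 238938·63.8 − (89805·50.7 + 54499·57.3 + 59790·83.1).
= 15244244.4 − 12644455.2 = 2599789.2.
x̄_3 = 2599789.2 / 34844 = 74.612... → 74.6.

74.6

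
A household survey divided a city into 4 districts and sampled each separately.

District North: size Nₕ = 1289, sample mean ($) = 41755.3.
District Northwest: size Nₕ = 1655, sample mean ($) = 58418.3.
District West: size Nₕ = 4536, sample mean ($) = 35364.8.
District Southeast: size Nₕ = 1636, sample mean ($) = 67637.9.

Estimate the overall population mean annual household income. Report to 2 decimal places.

46245.63

N = 1289 + 1655 + 4536 + 1636 = 9116.
The stratified mean weights each stratum mean by its population share Nₕ/N.
Σ Nₕx̄ₕ = 1289·41755.3 + 1655·58418.3 + 4536·35364.8 + 1636·67637.9 = 53822581.7 + 96682286.5 + 160414732.8 + 110655604.4 = 421575205.4.
Divide by N: 421575205.4 / 9116 = 46245.6346... → 46245.63.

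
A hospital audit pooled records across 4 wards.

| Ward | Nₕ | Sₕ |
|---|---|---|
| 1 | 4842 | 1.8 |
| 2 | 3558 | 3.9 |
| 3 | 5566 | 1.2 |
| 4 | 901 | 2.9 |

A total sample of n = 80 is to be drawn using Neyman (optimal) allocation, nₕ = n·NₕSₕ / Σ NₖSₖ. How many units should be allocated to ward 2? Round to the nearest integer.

Σ NₕSₕ = 4842·1.8 + 3558·3.9 + 5566·1.2 + 901·2.9 = 31883.9.
Share for 2: 13876.2/31883.9 = 0.43521.
n_2 = 80 × 0.43521 = 34.817... → 35.

35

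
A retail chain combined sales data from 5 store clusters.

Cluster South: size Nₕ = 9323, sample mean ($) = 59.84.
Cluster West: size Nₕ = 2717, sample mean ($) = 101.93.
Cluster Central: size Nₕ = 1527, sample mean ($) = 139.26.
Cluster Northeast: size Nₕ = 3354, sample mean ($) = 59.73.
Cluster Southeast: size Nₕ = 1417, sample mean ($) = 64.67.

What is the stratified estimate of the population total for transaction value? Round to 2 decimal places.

Estimate total by summing Nₕ·x̄ₕ over strata.
9323·59.84 + 2717·101.93 + 1527·139.26 + 3354·59.73 + 1417·64.67 = 557888.32 + 276943.81 + 212650.02 + 200334.42 + 91637.39 = 1339453.96.

1339453.96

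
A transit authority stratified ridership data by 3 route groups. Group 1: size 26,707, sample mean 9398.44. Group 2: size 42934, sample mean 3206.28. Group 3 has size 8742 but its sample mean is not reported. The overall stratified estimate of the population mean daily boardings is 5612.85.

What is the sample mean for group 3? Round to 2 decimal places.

5867.02

Σ Nₕx̄ₕ = N·μ, so 8742·x̄_3 = 78383·5612.85 − (26707·9398.44 + 42934·3206.28).
= 439952021.55 − 388662562.6 = 51289458.95.
x̄_3 = 51289458.95 / 8742 = 5867.0166... → 5867.02.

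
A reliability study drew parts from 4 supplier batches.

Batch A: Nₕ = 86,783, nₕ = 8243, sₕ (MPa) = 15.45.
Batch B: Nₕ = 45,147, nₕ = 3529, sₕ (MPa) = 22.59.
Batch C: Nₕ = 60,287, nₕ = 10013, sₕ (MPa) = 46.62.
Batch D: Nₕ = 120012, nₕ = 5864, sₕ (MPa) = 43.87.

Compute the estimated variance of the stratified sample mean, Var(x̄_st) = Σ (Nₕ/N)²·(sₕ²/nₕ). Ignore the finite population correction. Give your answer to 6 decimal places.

N = 312229; Wₕ = Nₕ/N.
batch A: (86783/312229)²·15.45²/8243 = 0.002237147
batch B: (45147/312229)²·22.59²/3529 = 0.003023376
batch C: (60287/312229)²·46.62²/10013 = 0.008092472
batch D: (120012/312229)²·43.87²/5864 = 0.048489106
Sum = 0.061842100 → 0.061842.

0.061842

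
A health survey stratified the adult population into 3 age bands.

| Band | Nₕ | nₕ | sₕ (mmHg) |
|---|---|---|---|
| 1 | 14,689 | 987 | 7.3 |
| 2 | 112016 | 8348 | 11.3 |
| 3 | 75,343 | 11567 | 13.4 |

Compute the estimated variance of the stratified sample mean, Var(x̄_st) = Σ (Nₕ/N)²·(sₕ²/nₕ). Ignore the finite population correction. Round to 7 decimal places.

N = 202048. Term for each stratum: Wₕ²sₕ²/nₕ.
Var(x̄_st) = 0.0002853671 + 0.0047013811 + 0.0021585672 = 0.0071453154 → 0.0071453.

0.0071453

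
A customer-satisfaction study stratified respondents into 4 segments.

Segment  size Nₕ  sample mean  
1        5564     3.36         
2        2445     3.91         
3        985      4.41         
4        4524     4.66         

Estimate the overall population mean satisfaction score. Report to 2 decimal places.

3.97

N = 13518; weights Wₕ = Nₕ/N = (0.4116, 0.1809, 0.0729, 0.3347).
x̄_st = Σ Wₕ·x̄ₕ = 0.4116·3.36 + 0.1809·3.91 + 0.0729·4.41 + 0.3347·4.66 ≈ 3.9711...
→ 3.97.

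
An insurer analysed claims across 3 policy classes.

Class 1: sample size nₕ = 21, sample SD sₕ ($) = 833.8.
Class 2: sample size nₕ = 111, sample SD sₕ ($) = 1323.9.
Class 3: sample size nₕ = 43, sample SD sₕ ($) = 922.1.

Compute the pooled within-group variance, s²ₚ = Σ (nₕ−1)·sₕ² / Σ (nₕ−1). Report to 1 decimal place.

1409383.5

1: (21−1)·833.8² = 20·695222.44 = 13904448.8
2: (111−1)·1323.9² = 110·1752711.21 = 192798233.1
3: (43−1)·922.1² = 42·850268.41 = 35711273.22
Numerator = 242413955.12; denominator = Σ(nₕ−1) = 172.
s²ₚ = 242413955.12/172 = 1409383.46 → 1409383.5.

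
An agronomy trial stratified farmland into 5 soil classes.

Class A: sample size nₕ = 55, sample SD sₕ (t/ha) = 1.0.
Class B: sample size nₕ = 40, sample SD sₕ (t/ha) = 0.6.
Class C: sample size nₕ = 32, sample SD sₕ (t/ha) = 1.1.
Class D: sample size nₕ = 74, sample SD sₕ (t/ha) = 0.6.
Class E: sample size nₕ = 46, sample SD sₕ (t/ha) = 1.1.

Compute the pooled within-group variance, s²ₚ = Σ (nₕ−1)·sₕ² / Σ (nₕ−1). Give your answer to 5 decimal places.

0.76975

A: (55−1)·1.0² = 54·1 = 54
B: (40−1)·0.6² = 39·0.36 = 14.04
C: (32−1)·1.1² = 31·1.21 = 37.51
D: (74−1)·0.6² = 73·0.36 = 26.28
E: (46−1)·1.1² = 45·1.21 = 54.45
Numerator = 186.28; denominator = Σ(nₕ−1) = 242.
s²ₚ = 186.28/242 = 0.7697521... → 0.76975.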